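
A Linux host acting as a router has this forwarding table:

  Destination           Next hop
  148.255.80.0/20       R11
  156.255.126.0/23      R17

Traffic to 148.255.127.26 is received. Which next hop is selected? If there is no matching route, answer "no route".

no route

No entry's prefix contains 148.255.127.26; there is no default route.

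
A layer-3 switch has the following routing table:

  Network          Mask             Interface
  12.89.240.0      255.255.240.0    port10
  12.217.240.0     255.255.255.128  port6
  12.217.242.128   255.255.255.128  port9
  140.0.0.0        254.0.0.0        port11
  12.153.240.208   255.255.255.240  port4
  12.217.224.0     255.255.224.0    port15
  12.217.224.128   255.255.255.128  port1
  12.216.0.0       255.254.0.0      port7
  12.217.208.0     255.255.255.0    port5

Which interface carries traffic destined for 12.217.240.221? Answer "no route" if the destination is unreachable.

port15

Routes whose prefix contains 12.217.240.221:
  12.216.0.0/15 (12.216.0.0 - 12.217.255.255) -> port7
  12.217.224.0/19 (12.217.224.0 - 12.217.255.255) -> port15
More-specific entries that do NOT match:
  12.153.240.208/28 (12.153.240.208 - 12.153.240.223) does not contain 12.217.240.221
  12.217.240.0/25 (12.217.240.0 - 12.217.240.127) does not contain 12.217.240.221
  12.217.242.128/25 (12.217.242.128 - 12.217.242.255) does not contain 12.217.240.221
  12.217.224.128/25 (12.217.224.128 - 12.217.224.255) does not contain 12.217.240.221
  12.217.208.0/24 (12.217.208.0 - 12.217.208.255) does not contain 12.217.240.221
  12.89.240.0/20 (12.89.240.0 - 12.89.255.255) does not contain 12.217.240.221
Longest matching prefix is /19 -> interface port15.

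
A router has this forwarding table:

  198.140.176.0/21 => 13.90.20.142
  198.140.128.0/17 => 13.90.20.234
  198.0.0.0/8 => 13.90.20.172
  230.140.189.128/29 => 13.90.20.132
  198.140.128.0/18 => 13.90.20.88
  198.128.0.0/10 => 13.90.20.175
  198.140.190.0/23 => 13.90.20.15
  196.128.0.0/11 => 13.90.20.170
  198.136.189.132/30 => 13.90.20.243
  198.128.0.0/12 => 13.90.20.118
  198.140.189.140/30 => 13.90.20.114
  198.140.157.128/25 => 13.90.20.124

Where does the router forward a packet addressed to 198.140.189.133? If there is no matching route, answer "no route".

13.90.20.88

Routes whose prefix contains 198.140.189.133:
  198.0.0.0/8 (198.0.0.0 - 198.255.255.255) -> 13.90.20.172
  198.128.0.0/10 (198.128.0.0 - 198.191.255.255) -> 13.90.20.175
  198.128.0.0/12 (198.128.0.0 - 198.143.255.255) -> 13.90.20.118
  198.140.128.0/17 (198.140.128.0 - 198.140.255.255) -> 13.90.20.234
  198.140.128.0/18 (198.140.128.0 - 198.140.191.255) -> 13.90.20.88
More-specific entries that do NOT match:
  198.136.189.132/30 (198.136.189.132 - 198.136.189.135) does not contain 198.140.189.133
  198.140.189.140/30 (198.140.189.140 - 198.140.189.143) does not contain 198.140.189.133
  230.140.189.128/29 (230.140.189.128 - 230.140.189.135) does not contain 198.140.189.133
  198.140.157.128/25 (198.140.157.128 - 198.140.157.255) does not contain 198.140.189.133
  198.140.190.0/23 (198.140.190.0 - 198.140.191.255) does not contain 198.140.189.133
  198.140.176.0/21 (198.140.176.0 - 198.140.183.255) does not contain 198.140.189.133
Longest matching prefix is /18 -> next hop 13.90.20.88.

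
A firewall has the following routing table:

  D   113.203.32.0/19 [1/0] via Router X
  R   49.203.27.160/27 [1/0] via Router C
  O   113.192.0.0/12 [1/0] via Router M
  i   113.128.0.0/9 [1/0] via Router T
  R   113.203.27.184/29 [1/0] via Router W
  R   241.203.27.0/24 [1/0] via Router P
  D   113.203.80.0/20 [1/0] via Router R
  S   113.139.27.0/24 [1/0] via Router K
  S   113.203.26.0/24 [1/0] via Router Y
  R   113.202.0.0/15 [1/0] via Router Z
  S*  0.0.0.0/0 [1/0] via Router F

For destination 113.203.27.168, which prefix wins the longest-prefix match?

113.202.0.0/15

Entries matching 113.203.27.168:
  0.0.0.0/0 (default, matches everything)
  113.128.0.0/9 (113.128.0.0 - 113.255.255.255)
  113.192.0.0/12 (113.192.0.0 - 113.207.255.255)
  113.202.0.0/15 (113.202.0.0 - 113.203.255.255)
Most specific is 113.202.0.0/15.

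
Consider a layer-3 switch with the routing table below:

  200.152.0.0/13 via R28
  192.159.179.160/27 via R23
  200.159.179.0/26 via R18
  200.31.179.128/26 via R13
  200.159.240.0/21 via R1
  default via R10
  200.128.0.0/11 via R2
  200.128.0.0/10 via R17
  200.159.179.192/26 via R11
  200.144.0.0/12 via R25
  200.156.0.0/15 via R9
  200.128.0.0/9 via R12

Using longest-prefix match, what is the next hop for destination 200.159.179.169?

Routes whose prefix contains 200.159.179.169:
  0.0.0.0/0 (default, matches everything) -> R10
  200.128.0.0/9 (200.128.0.0 - 200.255.255.255) -> R12
  200.128.0.0/10 (200.128.0.0 - 200.191.255.255) -> R17
  200.128.0.0/11 (200.128.0.0 - 200.159.255.255) -> R2
  200.144.0.0/12 (200.144.0.0 - 200.159.255.255) -> R25
  200.152.0.0/13 (200.152.0.0 - 200.159.255.255) -> R28
More-specific entries that do NOT match:
  192.159.179.160/27 (192.159.179.160 - 192.159.179.191) does not contain 200.159.179.169
  200.159.179.0/26 (200.159.179.0 - 200.159.179.63) does not contain 200.159.179.169
  200.31.179.128/26 (200.31.179.128 - 200.31.179.191) does not contain 200.159.179.169
  200.159.179.192/26 (200.159.179.192 - 200.159.179.255) does not contain 200.159.179.169
  200.159.240.0/21 (200.159.240.0 - 200.159.247.255) does not contain 200.159.179.169
  200.156.0.0/15 (200.156.0.0 - 200.157.255.255) does not contain 200.159.179.169
Longest matching prefix is /13 -> next hop R28.

R28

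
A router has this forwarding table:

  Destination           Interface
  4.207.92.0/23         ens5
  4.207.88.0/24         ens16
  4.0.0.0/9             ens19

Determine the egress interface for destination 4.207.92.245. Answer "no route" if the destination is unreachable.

Routes whose prefix contains 4.207.92.245:
  4.207.92.0/23 (4.207.92.0 - 4.207.93.255) -> ens5
More-specific entries that do NOT match:
  4.207.88.0/24 (4.207.88.0 - 4.207.88.255) does not contain 4.207.92.245
Longest matching prefix is /23 -> interface ens5.

ens5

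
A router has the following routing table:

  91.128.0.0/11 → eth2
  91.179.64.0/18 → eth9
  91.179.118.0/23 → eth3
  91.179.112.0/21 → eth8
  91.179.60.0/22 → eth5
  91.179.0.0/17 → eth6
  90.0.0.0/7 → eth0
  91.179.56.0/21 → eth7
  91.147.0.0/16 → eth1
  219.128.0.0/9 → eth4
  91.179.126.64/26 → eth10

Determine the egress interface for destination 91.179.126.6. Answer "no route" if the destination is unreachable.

Routes whose prefix contains 91.179.126.6:
  90.0.0.0/7 (90.0.0.0 - 91.255.255.255) -> eth0
  91.179.0.0/17 (91.179.0.0 - 91.179.127.255) -> eth6
  91.179.64.0/18 (91.179.64.0 - 91.179.127.255) -> eth9
More-specific entries that do NOT match:
  91.179.126.64/26 (91.179.126.64 - 91.179.126.127) does not contain 91.179.126.6
  91.179.118.0/23 (91.179.118.0 - 91.179.119.255) does not contain 91.179.126.6
  91.179.60.0/22 (91.179.60.0 - 91.179.63.255) does not contain 91.179.126.6
  91.179.112.0/21 (91.179.112.0 - 91.179.119.255) does not contain 91.179.126.6
  91.179.56.0/21 (91.179.56.0 - 91.179.63.255) does not contain 91.179.126.6
Longest matching prefix is /18 -> interface eth9.

eth9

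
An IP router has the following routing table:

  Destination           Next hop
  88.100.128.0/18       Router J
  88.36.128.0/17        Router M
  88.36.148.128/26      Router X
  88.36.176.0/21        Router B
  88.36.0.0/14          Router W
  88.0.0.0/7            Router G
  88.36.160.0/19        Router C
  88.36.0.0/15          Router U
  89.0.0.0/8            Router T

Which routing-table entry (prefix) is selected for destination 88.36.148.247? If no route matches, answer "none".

Entries matching 88.36.148.247:
  88.0.0.0/7 (88.0.0.0 - 89.255.255.255)
  88.36.0.0/14 (88.36.0.0 - 88.39.255.255)
  88.36.0.0/15 (88.36.0.0 - 88.37.255.255)
  88.36.128.0/17 (88.36.128.0 - 88.36.255.255)
Most specific is 88.36.128.0/17.

88.36.128.0/17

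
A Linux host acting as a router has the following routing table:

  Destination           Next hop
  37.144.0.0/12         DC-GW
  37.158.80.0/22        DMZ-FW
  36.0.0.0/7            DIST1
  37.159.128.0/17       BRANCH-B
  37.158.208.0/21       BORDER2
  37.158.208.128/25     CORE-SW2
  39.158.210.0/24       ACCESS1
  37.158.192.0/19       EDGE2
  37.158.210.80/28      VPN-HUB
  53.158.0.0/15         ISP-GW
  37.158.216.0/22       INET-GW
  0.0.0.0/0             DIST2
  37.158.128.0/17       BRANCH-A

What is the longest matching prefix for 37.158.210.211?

Entries matching 37.158.210.211:
  0.0.0.0/0 (default, matches everything)
  36.0.0.0/7 (36.0.0.0 - 37.255.255.255)
  37.144.0.0/12 (37.144.0.0 - 37.159.255.255)
  37.158.128.0/17 (37.158.128.0 - 37.158.255.255)
  37.158.192.0/19 (37.158.192.0 - 37.158.223.255)
  37.158.208.0/21 (37.158.208.0 - 37.158.215.255)
Most specific is 37.158.208.0/21.

37.158.208.0/21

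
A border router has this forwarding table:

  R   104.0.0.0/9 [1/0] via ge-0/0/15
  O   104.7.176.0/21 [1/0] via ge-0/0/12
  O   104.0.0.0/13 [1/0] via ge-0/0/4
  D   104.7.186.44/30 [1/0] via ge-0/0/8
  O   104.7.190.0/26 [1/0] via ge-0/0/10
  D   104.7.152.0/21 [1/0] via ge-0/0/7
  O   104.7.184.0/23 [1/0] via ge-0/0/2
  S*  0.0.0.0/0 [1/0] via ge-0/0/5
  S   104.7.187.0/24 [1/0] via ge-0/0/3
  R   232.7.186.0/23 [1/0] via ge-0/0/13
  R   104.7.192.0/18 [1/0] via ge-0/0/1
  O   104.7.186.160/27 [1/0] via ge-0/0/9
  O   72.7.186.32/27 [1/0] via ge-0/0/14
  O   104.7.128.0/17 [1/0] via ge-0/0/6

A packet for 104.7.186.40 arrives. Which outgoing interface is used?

ge-0/0/6

Routes whose prefix contains 104.7.186.40:
  0.0.0.0/0 (default, matches everything) -> ge-0/0/5
  104.0.0.0/9 (104.0.0.0 - 104.127.255.255) -> ge-0/0/15
  104.0.0.0/13 (104.0.0.0 - 104.7.255.255) -> ge-0/0/4
  104.7.128.0/17 (104.7.128.0 - 104.7.255.255) -> ge-0/0/6
More-specific entries that do NOT match:
  104.7.186.44/30 (104.7.186.44 - 104.7.186.47) does not contain 104.7.186.40
  104.7.186.160/27 (104.7.186.160 - 104.7.186.191) does not contain 104.7.186.40
  72.7.186.32/27 (72.7.186.32 - 72.7.186.63) does not contain 104.7.186.40
  104.7.190.0/26 (104.7.190.0 - 104.7.190.63) does not contain 104.7.186.40
  104.7.187.0/24 (104.7.187.0 - 104.7.187.255) does not contain 104.7.186.40
  104.7.184.0/23 (104.7.184.0 - 104.7.185.255) does not contain 104.7.186.40
  232.7.186.0/23 (232.7.186.0 - 232.7.187.255) does not contain 104.7.186.40
  104.7.176.0/21 (104.7.176.0 - 104.7.183.255) does not contain 104.7.186.40
  104.7.152.0/21 (104.7.152.0 - 104.7.159.255) does not contain 104.7.186.40
  104.7.192.0/18 (104.7.192.0 - 104.7.255.255) does not contain 104.7.186.40
Longest matching prefix is /17 -> interface ge-0/0/6.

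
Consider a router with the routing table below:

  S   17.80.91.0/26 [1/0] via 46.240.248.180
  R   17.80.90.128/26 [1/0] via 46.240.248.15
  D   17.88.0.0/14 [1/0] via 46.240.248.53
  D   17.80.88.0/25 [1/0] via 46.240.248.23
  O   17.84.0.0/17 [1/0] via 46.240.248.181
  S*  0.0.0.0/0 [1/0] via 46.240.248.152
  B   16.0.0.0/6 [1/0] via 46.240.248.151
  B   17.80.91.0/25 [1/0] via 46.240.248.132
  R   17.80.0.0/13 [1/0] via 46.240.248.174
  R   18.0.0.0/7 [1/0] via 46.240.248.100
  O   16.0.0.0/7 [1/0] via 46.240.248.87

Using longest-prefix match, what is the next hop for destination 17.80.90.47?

Routes whose prefix contains 17.80.90.47:
  0.0.0.0/0 (default, matches everything) -> 46.240.248.152
  16.0.0.0/6 (16.0.0.0 - 19.255.255.255) -> 46.240.248.151
  16.0.0.0/7 (16.0.0.0 - 17.255.255.255) -> 46.240.248.87
  17.80.0.0/13 (17.80.0.0 - 17.87.255.255) -> 46.240.248.174
More-specific entries that do NOT match:
  17.80.91.0/26 (17.80.91.0 - 17.80.91.63) does not contain 17.80.90.47
  17.80.90.128/26 (17.80.90.128 - 17.80.90.191) does not contain 17.80.90.47
  17.80.88.0/25 (17.80.88.0 - 17.80.88.127) does not contain 17.80.90.47
  17.80.91.0/25 (17.80.91.0 - 17.80.91.127) does not contain 17.80.90.47
  17.84.0.0/17 (17.84.0.0 - 17.84.127.255) does not contain 17.80.90.47
  17.88.0.0/14 (17.88.0.0 - 17.91.255.255) does not contain 17.80.90.47
Longest matching prefix is /13 -> next hop 46.240.248.174.

46.240.248.174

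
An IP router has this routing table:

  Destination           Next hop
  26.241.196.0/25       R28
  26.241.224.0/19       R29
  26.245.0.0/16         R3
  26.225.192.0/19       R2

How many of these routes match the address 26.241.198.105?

0

No listed prefix contains 26.241.198.105.
Total matching entries: 0.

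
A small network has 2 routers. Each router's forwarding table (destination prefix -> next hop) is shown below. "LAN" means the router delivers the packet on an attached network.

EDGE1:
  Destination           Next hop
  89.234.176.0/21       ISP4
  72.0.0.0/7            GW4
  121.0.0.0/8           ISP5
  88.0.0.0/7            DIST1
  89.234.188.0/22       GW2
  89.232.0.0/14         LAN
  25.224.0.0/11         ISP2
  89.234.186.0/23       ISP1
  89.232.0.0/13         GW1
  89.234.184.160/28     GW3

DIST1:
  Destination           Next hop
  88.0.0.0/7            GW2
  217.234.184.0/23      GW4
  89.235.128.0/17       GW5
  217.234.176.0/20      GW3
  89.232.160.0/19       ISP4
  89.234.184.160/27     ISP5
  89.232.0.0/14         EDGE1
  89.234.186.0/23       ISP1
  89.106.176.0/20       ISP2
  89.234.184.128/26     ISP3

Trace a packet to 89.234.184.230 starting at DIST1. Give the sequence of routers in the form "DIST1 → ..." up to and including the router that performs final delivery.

DIST1 → EDGE1

At DIST1: longest match for 89.234.184.230 is 89.232.0.0/14 -> EDGE1
At EDGE1: longest match for 89.234.184.230 is 89.232.0.0/14 -> LAN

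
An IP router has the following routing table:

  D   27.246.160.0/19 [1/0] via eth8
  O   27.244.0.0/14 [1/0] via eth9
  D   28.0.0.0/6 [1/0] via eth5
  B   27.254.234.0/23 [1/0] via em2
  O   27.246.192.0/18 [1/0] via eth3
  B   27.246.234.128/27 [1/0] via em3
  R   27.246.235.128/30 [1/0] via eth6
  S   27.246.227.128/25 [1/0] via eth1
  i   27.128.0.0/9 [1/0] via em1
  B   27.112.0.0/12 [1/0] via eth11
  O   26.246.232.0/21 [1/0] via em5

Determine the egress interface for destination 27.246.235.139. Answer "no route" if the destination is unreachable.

eth3

Routes whose prefix contains 27.246.235.139:
  27.128.0.0/9 (27.128.0.0 - 27.255.255.255) -> em1
  27.244.0.0/14 (27.244.0.0 - 27.247.255.255) -> eth9
  27.246.192.0/18 (27.246.192.0 - 27.246.255.255) -> eth3
More-specific entries that do NOT match:
  27.246.235.128/30 (27.246.235.128 - 27.246.235.131) does not contain 27.246.235.139
  27.246.234.128/27 (27.246.234.128 - 27.246.234.159) does not contain 27.246.235.139
  27.246.227.128/25 (27.246.227.128 - 27.246.227.255) does not contain 27.246.235.139
  27.254.234.0/23 (27.254.234.0 - 27.254.235.255) does not contain 27.246.235.139
  26.246.232.0/21 (26.246.232.0 - 26.246.239.255) does not contain 27.246.235.139
  27.246.160.0/19 (27.246.160.0 - 27.246.191.255) does not contain 27.246.235.139
Longest matching prefix is /18 -> interface eth3.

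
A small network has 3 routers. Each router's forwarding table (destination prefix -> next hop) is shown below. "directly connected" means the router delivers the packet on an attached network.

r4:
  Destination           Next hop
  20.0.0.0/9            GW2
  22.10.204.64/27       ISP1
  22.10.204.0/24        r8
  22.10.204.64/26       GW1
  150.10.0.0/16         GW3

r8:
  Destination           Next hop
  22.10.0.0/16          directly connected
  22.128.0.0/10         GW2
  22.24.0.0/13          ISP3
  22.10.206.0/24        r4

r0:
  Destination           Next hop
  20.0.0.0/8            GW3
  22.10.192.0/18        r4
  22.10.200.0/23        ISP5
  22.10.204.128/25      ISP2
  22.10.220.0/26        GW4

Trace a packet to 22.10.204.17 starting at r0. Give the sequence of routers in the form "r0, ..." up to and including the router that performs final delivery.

r0, r4, r8

At r0: longest match for 22.10.204.17 is 22.10.192.0/18 -> r4
At r4: longest match for 22.10.204.17 is 22.10.204.0/24 -> r8
At r8: longest match for 22.10.204.17 is 22.10.0.0/16 -> directly connected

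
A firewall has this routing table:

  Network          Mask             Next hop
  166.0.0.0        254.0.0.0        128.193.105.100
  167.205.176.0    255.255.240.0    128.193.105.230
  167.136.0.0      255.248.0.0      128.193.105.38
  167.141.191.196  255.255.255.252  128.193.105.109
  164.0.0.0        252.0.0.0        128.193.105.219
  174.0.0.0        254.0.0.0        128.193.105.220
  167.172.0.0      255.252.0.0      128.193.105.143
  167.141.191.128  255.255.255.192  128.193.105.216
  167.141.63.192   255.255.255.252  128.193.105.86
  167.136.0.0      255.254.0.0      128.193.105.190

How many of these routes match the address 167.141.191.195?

Prefixes containing 167.141.191.195:
  164.0.0.0/6 (164.0.0.0 - 167.255.255.255)
  166.0.0.0/7 (166.0.0.0 - 167.255.255.255)
  167.136.0.0/13 (167.136.0.0 - 167.143.255.255)
Total matching entries: 3.

3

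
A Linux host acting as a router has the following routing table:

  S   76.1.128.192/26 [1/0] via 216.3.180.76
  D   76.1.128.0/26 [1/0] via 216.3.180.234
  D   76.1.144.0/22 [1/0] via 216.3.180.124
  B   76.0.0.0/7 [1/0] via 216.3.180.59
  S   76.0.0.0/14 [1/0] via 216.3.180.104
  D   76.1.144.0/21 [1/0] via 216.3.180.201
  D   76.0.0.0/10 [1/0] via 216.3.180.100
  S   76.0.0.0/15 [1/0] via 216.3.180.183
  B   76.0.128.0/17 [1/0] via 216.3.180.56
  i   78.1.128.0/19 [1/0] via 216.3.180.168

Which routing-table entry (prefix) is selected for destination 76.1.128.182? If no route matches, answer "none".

Entries matching 76.1.128.182:
  76.0.0.0/7 (76.0.0.0 - 77.255.255.255)
  76.0.0.0/10 (76.0.0.0 - 76.63.255.255)
  76.0.0.0/14 (76.0.0.0 - 76.3.255.255)
  76.0.0.0/15 (76.0.0.0 - 76.1.255.255)
Most specific is 76.0.0.0/15.

76.0.0.0/15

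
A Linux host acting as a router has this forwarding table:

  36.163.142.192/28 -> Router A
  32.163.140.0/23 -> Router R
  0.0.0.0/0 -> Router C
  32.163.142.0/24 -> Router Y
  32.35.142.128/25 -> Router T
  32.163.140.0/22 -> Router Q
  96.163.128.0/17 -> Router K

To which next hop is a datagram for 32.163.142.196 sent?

Routes whose prefix contains 32.163.142.196:
  0.0.0.0/0 (default, matches everything) -> Router C
  32.163.140.0/22 (32.163.140.0 - 32.163.143.255) -> Router Q
  32.163.142.0/24 (32.163.142.0 - 32.163.142.255) -> Router Y
More-specific entries that do NOT match:
  36.163.142.192/28 (36.163.142.192 - 36.163.142.207) does not contain 32.163.142.196
  32.35.142.128/25 (32.35.142.128 - 32.35.142.255) does not contain 32.163.142.196
Longest matching prefix is /24 -> next hop Router Y.

Router Y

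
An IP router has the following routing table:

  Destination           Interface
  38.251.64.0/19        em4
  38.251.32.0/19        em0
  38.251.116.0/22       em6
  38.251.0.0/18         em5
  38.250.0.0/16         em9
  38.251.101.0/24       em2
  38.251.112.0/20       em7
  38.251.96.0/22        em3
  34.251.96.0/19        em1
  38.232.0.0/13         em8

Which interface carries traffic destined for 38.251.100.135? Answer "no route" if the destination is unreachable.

no route

No entry's prefix contains 38.251.100.135; there is no default route.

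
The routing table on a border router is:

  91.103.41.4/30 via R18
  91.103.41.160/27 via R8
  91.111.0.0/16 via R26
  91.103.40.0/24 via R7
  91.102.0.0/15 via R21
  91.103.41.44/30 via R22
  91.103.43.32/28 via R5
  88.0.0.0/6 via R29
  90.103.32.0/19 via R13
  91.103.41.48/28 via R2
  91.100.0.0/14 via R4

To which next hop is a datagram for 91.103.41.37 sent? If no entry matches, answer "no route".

R21

Routes whose prefix contains 91.103.41.37:
  88.0.0.0/6 (88.0.0.0 - 91.255.255.255) -> R29
  91.100.0.0/14 (91.100.0.0 - 91.103.255.255) -> R4
  91.102.0.0/15 (91.102.0.0 - 91.103.255.255) -> R21
More-specific entries that do NOT match:
  91.103.41.4/30 (91.103.41.4 - 91.103.41.7) does not contain 91.103.41.37
  91.103.41.44/30 (91.103.41.44 - 91.103.41.47) does not contain 91.103.41.37
  91.103.43.32/28 (91.103.43.32 - 91.103.43.47) does not contain 91.103.41.37
  91.103.41.48/28 (91.103.41.48 - 91.103.41.63) does not contain 91.103.41.37
  91.103.41.160/27 (91.103.41.160 - 91.103.41.191) does not contain 91.103.41.37
  91.103.40.0/24 (91.103.40.0 - 91.103.40.255) does not contain 91.103.41.37
  90.103.32.0/19 (90.103.32.0 - 90.103.63.255) does not contain 91.103.41.37
  91.111.0.0/16 (91.111.0.0 - 91.111.255.255) does not contain 91.103.41.37
Longest matching prefix is /15 -> next hop R21.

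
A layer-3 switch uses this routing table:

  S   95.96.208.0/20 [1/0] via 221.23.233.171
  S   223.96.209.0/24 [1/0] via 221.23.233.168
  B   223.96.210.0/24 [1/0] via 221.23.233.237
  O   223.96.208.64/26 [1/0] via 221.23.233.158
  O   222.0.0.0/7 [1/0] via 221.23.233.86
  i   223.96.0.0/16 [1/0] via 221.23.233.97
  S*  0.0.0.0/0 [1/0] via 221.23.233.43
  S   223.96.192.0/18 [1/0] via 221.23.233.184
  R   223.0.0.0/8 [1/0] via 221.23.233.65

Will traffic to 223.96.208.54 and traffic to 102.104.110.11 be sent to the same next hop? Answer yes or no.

no

223.96.208.54: longest match 223.96.192.0/18 -> 221.23.233.184
102.104.110.11: longest match 0.0.0.0/0 -> 221.23.233.43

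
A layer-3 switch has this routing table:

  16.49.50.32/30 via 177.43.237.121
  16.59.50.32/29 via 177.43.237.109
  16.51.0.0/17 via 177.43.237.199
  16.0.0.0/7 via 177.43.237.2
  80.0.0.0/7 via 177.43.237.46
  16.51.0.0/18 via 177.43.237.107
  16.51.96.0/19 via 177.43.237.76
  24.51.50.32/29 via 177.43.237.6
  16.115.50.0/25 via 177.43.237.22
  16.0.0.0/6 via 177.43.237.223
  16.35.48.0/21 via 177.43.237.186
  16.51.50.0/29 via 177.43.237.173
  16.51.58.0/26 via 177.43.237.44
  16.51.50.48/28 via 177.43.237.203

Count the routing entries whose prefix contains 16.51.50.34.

4

Prefixes containing 16.51.50.34:
  16.0.0.0/6 (16.0.0.0 - 19.255.255.255)
  16.0.0.0/7 (16.0.0.0 - 17.255.255.255)
  16.51.0.0/17 (16.51.0.0 - 16.51.127.255)
  16.51.0.0/18 (16.51.0.0 - 16.51.63.255)
Total matching entries: 4.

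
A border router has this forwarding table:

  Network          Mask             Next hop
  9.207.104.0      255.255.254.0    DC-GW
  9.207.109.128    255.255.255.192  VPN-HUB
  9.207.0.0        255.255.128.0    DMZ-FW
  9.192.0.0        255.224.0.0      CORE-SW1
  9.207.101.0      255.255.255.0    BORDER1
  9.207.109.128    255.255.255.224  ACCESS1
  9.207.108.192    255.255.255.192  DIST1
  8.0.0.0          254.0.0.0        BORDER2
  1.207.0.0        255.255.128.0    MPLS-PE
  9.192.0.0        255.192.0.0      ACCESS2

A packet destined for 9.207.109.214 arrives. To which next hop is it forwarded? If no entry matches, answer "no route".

Routes whose prefix contains 9.207.109.214:
  8.0.0.0/7 (8.0.0.0 - 9.255.255.255) -> BORDER2
  9.192.0.0/10 (9.192.0.0 - 9.255.255.255) -> ACCESS2
  9.192.0.0/11 (9.192.0.0 - 9.223.255.255) -> CORE-SW1
  9.207.0.0/17 (9.207.0.0 - 9.207.127.255) -> DMZ-FW
More-specific entries that do NOT match:
  9.207.109.128/27 (9.207.109.128 - 9.207.109.159) does not contain 9.207.109.214
  9.207.109.128/26 (9.207.109.128 - 9.207.109.191) does not contain 9.207.109.214
  9.207.108.192/26 (9.207.108.192 - 9.207.108.255) does not contain 9.207.109.214
  9.207.101.0/24 (9.207.101.0 - 9.207.101.255) does not contain 9.207.109.214
  9.207.104.0/23 (9.207.104.0 - 9.207.105.255) does not contain 9.207.109.214
Longest matching prefix is /17 -> next hop DMZ-FW.

DMZ-FW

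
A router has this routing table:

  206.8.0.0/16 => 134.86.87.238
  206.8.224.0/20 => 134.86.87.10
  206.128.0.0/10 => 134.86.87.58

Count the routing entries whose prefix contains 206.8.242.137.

1

Prefixes containing 206.8.242.137:
  206.8.0.0/16 (206.8.0.0 - 206.8.255.255)
Total matching entries: 1.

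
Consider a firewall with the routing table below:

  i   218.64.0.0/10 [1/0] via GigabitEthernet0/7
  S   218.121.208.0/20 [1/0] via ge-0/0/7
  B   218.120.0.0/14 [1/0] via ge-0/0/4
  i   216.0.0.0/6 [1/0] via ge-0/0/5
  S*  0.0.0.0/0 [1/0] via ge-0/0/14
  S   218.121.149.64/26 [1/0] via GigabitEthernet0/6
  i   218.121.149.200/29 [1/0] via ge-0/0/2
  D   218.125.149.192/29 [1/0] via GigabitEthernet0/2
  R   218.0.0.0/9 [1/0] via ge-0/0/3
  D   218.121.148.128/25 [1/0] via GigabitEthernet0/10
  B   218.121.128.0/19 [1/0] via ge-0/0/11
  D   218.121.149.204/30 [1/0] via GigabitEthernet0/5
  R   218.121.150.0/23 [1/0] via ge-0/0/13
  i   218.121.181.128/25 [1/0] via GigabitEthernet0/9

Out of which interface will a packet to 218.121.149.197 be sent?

Routes whose prefix contains 218.121.149.197:
  0.0.0.0/0 (default, matches everything) -> ge-0/0/14
  216.0.0.0/6 (216.0.0.0 - 219.255.255.255) -> ge-0/0/5
  218.0.0.0/9 (218.0.0.0 - 218.127.255.255) -> ge-0/0/3
  218.64.0.0/10 (218.64.0.0 - 218.127.255.255) -> GigabitEthernet0/7
  218.120.0.0/14 (218.120.0.0 - 218.123.255.255) -> ge-0/0/4
  218.121.128.0/19 (218.121.128.0 - 218.121.159.255) -> ge-0/0/11
More-specific entries that do NOT match:
  218.121.149.204/30 (218.121.149.204 - 218.121.149.207) does not contain 218.121.149.197
  218.121.149.200/29 (218.121.149.200 - 218.121.149.207) does not contain 218.121.149.197
  218.125.149.192/29 (218.125.149.192 - 218.125.149.199) does not contain 218.121.149.197
  218.121.149.64/26 (218.121.149.64 - 218.121.149.127) does not contain 218.121.149.197
  218.121.148.128/25 (218.121.148.128 - 218.121.148.255) does not contain 218.121.149.197
  218.121.181.128/25 (218.121.181.128 - 218.121.181.255) does not contain 218.121.149.197
  218.121.150.0/23 (218.121.150.0 - 218.121.151.255) does not contain 218.121.149.197
  218.121.208.0/20 (218.121.208.0 - 218.121.223.255) does not contain 218.121.149.197
Longest matching prefix is /19 -> interface ge-0/0/11.

ge-0/0/11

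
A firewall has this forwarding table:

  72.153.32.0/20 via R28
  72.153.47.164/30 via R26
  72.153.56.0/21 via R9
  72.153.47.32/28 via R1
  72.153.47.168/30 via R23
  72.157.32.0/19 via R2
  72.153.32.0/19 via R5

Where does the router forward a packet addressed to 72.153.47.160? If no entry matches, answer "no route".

Routes whose prefix contains 72.153.47.160:
  72.153.32.0/19 (72.153.32.0 - 72.153.63.255) -> R5
  72.153.32.0/20 (72.153.32.0 - 72.153.47.255) -> R28
More-specific entries that do NOT match:
  72.153.47.164/30 (72.153.47.164 - 72.153.47.167) does not contain 72.153.47.160
  72.153.47.168/30 (72.153.47.168 - 72.153.47.171) does not contain 72.153.47.160
  72.153.47.32/28 (72.153.47.32 - 72.153.47.47) does not contain 72.153.47.160
  72.153.56.0/21 (72.153.56.0 - 72.153.63.255) does not contain 72.153.47.160
Longest matching prefix is /20 -> next hop R28.

R28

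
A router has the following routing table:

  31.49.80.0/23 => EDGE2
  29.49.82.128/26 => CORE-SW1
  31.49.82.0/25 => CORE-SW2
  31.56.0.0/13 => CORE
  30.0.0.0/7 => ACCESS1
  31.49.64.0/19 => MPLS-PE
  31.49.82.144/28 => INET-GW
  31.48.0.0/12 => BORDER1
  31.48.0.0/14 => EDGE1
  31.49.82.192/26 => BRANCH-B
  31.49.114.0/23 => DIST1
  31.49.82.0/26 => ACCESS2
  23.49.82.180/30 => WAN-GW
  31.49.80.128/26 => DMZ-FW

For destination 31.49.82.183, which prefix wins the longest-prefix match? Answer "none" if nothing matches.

31.49.64.0/19

Entries matching 31.49.82.183:
  30.0.0.0/7 (30.0.0.0 - 31.255.255.255)
  31.48.0.0/12 (31.48.0.0 - 31.63.255.255)
  31.48.0.0/14 (31.48.0.0 - 31.51.255.255)
  31.49.64.0/19 (31.49.64.0 - 31.49.95.255)
Most specific is 31.49.64.0/19.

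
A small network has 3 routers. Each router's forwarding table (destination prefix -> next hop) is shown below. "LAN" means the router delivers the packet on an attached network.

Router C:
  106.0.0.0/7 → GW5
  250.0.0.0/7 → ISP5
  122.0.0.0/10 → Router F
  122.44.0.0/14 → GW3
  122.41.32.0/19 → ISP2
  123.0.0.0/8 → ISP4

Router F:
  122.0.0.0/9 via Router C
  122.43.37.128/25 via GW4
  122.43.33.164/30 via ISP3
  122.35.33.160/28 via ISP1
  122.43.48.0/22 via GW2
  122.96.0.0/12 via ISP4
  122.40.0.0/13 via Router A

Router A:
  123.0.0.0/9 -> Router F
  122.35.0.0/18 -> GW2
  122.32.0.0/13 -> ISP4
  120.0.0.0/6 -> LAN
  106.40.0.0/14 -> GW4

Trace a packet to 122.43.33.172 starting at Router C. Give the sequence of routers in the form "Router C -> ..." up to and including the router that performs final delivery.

At Router C: longest match for 122.43.33.172 is 122.0.0.0/10 -> Router F
At Router F: longest match for 122.43.33.172 is 122.40.0.0/13 -> Router A
At Router A: longest match for 122.43.33.172 is 120.0.0.0/6 -> LAN

Router C -> Router F -> Router A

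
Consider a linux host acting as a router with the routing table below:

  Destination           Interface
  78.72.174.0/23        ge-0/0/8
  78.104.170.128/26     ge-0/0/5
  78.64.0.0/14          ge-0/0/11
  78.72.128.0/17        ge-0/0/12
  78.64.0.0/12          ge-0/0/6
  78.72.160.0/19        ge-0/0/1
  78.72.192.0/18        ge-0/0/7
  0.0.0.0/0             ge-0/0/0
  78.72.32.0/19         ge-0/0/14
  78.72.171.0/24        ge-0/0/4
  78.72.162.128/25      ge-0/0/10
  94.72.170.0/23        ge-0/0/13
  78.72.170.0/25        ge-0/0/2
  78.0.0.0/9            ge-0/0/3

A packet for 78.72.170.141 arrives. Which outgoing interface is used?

Routes whose prefix contains 78.72.170.141:
  0.0.0.0/0 (default, matches everything) -> ge-0/0/0
  78.0.0.0/9 (78.0.0.0 - 78.127.255.255) -> ge-0/0/3
  78.64.0.0/12 (78.64.0.0 - 78.79.255.255) -> ge-0/0/6
  78.72.128.0/17 (78.72.128.0 - 78.72.255.255) -> ge-0/0/12
  78.72.160.0/19 (78.72.160.0 - 78.72.191.255) -> ge-0/0/1
More-specific entries that do NOT match:
  78.104.170.128/26 (78.104.170.128 - 78.104.170.191) does not contain 78.72.170.141
  78.72.162.128/25 (78.72.162.128 - 78.72.162.255) does not contain 78.72.170.141
  78.72.170.0/25 (78.72.170.0 - 78.72.170.127) does not contain 78.72.170.141
  78.72.171.0/24 (78.72.171.0 - 78.72.171.255) does not contain 78.72.170.141
  78.72.174.0/23 (78.72.174.0 - 78.72.175.255) does not contain 78.72.170.141
  94.72.170.0/23 (94.72.170.0 - 94.72.171.255) does not contain 78.72.170.141
Longest matching prefix is /19 -> interface ge-0/0/1.

ge-0/0/1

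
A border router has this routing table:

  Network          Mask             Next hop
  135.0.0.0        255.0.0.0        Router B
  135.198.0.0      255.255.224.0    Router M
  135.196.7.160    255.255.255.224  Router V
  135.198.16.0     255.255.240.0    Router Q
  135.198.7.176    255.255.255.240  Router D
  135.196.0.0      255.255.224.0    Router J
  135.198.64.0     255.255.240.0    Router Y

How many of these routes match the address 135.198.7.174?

Prefixes containing 135.198.7.174:
  135.0.0.0/8 (135.0.0.0 - 135.255.255.255)
  135.198.0.0/19 (135.198.0.0 - 135.198.31.255)
Total matching entries: 2.

2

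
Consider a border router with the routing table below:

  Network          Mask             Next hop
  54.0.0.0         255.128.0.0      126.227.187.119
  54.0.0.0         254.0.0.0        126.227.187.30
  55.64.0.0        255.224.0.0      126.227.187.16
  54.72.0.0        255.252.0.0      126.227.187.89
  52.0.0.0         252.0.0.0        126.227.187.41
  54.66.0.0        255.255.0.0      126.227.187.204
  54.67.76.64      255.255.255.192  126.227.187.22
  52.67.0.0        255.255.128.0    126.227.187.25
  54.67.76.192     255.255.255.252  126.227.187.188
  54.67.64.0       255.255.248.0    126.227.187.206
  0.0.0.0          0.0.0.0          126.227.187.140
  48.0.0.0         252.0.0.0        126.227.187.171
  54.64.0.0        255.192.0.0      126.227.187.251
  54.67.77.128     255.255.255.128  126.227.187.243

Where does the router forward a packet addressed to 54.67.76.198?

Routes whose prefix contains 54.67.76.198:
  0.0.0.0/0 (default, matches everything) -> 126.227.187.140
  52.0.0.0/6 (52.0.0.0 - 55.255.255.255) -> 126.227.187.41
  54.0.0.0/7 (54.0.0.0 - 55.255.255.255) -> 126.227.187.30
  54.0.0.0/9 (54.0.0.0 - 54.127.255.255) -> 126.227.187.119
  54.64.0.0/10 (54.64.0.0 - 54.127.255.255) -> 126.227.187.251
More-specific entries that do NOT match:
  54.67.76.192/30 (54.67.76.192 - 54.67.76.195) does not contain 54.67.76.198
  54.67.76.64/26 (54.67.76.64 - 54.67.76.127) does not contain 54.67.76.198
  54.67.77.128/25 (54.67.77.128 - 54.67.77.255) does not contain 54.67.76.198
  54.67.64.0/21 (54.67.64.0 - 54.67.71.255) does not contain 54.67.76.198
  52.67.0.0/17 (52.67.0.0 - 52.67.127.255) does not contain 54.67.76.198
  54.66.0.0/16 (54.66.0.0 - 54.66.255.255) does not contain 54.67.76.198
  54.72.0.0/14 (54.72.0.0 - 54.75.255.255) does not contain 54.67.76.198
  55.64.0.0/11 (55.64.0.0 - 55.95.255.255) does not contain 54.67.76.198
Longest matching prefix is /10 -> next hop 126.227.187.251.

126.227.187.251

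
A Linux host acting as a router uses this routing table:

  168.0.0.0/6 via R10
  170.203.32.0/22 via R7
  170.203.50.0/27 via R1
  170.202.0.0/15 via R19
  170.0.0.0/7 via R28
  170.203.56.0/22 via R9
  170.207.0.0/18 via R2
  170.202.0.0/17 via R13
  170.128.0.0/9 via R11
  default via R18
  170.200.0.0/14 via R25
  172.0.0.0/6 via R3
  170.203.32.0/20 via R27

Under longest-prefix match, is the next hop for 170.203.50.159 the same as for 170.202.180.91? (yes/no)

yes

170.203.50.159: longest match 170.202.0.0/15 -> R19
170.202.180.91: longest match 170.202.0.0/15 -> R19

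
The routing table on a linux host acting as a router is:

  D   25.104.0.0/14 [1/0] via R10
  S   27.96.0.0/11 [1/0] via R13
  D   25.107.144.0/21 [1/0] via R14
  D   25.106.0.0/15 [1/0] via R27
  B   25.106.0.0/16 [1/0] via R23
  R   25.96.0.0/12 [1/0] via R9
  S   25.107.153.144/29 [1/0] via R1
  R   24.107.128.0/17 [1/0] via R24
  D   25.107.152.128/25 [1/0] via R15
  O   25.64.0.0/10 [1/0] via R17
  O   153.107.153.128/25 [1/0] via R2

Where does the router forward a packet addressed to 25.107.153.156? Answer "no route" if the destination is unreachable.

Routes whose prefix contains 25.107.153.156:
  25.64.0.0/10 (25.64.0.0 - 25.127.255.255) -> R17
  25.96.0.0/12 (25.96.0.0 - 25.111.255.255) -> R9
  25.104.0.0/14 (25.104.0.0 - 25.107.255.255) -> R10
  25.106.0.0/15 (25.106.0.0 - 25.107.255.255) -> R27
More-specific entries that do NOT match:
  25.107.153.144/29 (25.107.153.144 - 25.107.153.151) does not contain 25.107.153.156
  25.107.152.128/25 (25.107.152.128 - 25.107.152.255) does not contain 25.107.153.156
  153.107.153.128/25 (153.107.153.128 - 153.107.153.255) does not contain 25.107.153.156
  25.107.144.0/21 (25.107.144.0 - 25.107.151.255) does not contain 25.107.153.156
  24.107.128.0/17 (24.107.128.0 - 24.107.255.255) does not contain 25.107.153.156
  25.106.0.0/16 (25.106.0.0 - 25.106.255.255) does not contain 25.107.153.156
Longest matching prefix is /15 -> next hop R27.

R27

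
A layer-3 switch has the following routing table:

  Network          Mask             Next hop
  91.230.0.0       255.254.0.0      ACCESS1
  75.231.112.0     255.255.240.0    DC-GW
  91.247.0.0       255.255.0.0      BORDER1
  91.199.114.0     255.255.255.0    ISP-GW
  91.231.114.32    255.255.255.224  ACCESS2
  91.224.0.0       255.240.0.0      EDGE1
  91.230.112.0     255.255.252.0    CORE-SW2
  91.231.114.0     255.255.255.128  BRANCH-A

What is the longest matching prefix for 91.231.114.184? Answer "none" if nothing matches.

91.230.0.0/15

Entries matching 91.231.114.184:
  91.224.0.0/12 (91.224.0.0 - 91.239.255.255)
  91.230.0.0/15 (91.230.0.0 - 91.231.255.255)
Most specific is 91.230.0.0/15.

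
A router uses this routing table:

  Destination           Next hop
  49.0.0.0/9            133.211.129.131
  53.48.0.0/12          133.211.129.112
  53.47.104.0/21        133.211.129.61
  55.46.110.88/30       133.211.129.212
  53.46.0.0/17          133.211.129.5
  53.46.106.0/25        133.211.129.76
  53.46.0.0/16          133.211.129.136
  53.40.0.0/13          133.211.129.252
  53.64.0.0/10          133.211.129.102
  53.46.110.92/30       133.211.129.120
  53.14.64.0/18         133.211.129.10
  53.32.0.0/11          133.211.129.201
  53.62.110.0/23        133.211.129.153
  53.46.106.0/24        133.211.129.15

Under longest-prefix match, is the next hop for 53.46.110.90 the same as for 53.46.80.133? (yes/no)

yes

53.46.110.90: longest match 53.46.0.0/17 -> 133.211.129.5
53.46.80.133: longest match 53.46.0.0/17 -> 133.211.129.5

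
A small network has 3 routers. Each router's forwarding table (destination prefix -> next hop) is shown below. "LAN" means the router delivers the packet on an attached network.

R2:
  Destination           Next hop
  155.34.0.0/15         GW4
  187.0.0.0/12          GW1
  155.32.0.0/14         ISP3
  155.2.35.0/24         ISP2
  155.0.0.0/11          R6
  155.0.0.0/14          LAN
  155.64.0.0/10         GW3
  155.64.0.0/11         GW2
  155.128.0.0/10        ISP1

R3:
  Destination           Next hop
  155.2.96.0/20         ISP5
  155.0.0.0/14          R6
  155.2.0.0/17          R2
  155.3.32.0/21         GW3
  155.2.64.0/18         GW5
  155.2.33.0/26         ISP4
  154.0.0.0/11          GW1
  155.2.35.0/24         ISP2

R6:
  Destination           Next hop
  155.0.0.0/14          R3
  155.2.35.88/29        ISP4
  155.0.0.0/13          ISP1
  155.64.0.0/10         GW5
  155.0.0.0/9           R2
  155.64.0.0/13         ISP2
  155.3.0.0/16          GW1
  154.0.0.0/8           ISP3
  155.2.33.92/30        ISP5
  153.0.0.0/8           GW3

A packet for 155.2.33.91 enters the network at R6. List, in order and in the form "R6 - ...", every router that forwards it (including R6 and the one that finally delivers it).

At R6: longest match for 155.2.33.91 is 155.0.0.0/14 -> R3
At R3: longest match for 155.2.33.91 is 155.2.0.0/17 -> R2
At R2: longest match for 155.2.33.91 is 155.0.0.0/14 -> LAN

R6 - R3 - R2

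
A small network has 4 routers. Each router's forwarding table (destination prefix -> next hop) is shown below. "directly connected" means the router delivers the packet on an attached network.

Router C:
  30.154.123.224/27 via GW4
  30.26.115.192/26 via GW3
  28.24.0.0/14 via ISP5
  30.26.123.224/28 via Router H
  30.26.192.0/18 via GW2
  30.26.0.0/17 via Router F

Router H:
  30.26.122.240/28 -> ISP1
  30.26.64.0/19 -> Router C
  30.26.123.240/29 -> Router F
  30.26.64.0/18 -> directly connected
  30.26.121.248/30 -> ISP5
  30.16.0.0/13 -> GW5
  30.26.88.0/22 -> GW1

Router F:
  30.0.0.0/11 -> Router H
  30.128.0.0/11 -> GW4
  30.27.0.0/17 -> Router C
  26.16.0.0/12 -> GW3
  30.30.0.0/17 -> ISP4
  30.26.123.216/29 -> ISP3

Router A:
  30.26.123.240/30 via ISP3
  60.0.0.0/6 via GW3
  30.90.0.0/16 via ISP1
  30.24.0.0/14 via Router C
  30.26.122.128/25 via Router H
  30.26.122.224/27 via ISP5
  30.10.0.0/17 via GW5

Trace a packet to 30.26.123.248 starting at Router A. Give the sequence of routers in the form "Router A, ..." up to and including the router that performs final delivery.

Router A, Router C, Router F, Router H

At Router A: longest match for 30.26.123.248 is 30.24.0.0/14 -> Router C
At Router C: longest match for 30.26.123.248 is 30.26.0.0/17 -> Router F
At Router F: longest match for 30.26.123.248 is 30.0.0.0/11 -> Router H
At Router H: longest match for 30.26.123.248 is 30.26.64.0/18 -> directly connected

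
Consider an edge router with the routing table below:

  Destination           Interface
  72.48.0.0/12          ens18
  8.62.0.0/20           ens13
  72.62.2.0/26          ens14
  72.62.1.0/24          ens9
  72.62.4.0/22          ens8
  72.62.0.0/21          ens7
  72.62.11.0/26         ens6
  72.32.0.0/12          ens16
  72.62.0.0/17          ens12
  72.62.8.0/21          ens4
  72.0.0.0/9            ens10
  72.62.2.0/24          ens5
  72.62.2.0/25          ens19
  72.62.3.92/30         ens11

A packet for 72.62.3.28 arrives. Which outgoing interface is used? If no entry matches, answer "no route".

Routes whose prefix contains 72.62.3.28:
  72.0.0.0/9 (72.0.0.0 - 72.127.255.255) -> ens10
  72.48.0.0/12 (72.48.0.0 - 72.63.255.255) -> ens18
  72.62.0.0/17 (72.62.0.0 - 72.62.127.255) -> ens12
  72.62.0.0/21 (72.62.0.0 - 72.62.7.255) -> ens7
More-specific entries that do NOT match:
  72.62.3.92/30 (72.62.3.92 - 72.62.3.95) does not contain 72.62.3.28
  72.62.2.0/26 (72.62.2.0 - 72.62.2.63) does not contain 72.62.3.28
  72.62.11.0/26 (72.62.11.0 - 72.62.11.63) does not contain 72.62.3.28
  72.62.2.0/25 (72.62.2.0 - 72.62.2.127) does not contain 72.62.3.28
  72.62.1.0/24 (72.62.1.0 - 72.62.1.255) does not contain 72.62.3.28
  72.62.2.0/24 (72.62.2.0 - 72.62.2.255) does not contain 72.62.3.28
  72.62.4.0/22 (72.62.4.0 - 72.62.7.255) does not contain 72.62.3.28
Longest matching prefix is /21 -> interface ens7.

ens7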